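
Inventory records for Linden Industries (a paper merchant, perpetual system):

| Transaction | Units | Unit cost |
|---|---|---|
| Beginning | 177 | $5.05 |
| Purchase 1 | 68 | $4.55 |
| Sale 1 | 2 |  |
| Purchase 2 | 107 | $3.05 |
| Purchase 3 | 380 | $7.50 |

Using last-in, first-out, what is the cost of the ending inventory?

Ending inventory = $4,370.50

Sale 1 (2) [LIFO — newest first]: 2 @ $4.55 = $9.10
Ending inventory: 177 @ $5.05 + 66 @ $4.55 + 107 @ $3.05 + 380 @ $7.50 = $4,370.50
Check: goods available $4,379.60 = COGS $9.10 + ending $4,370.50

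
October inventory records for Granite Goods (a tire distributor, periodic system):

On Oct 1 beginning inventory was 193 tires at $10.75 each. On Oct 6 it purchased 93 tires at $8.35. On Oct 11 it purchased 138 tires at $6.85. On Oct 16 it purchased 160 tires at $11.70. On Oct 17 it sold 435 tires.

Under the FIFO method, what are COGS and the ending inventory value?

COGS = $3,925.30; ending inventory = $1,743.30

Oct 17, 435 sold [FIFO — oldest first]: 193 @ $10.75 + 93 @ $8.35 + 138 @ $6.85 + 11 @ $11.70 = $3,925.30
Ending inventory: 149 @ $11.70 = $1,743.30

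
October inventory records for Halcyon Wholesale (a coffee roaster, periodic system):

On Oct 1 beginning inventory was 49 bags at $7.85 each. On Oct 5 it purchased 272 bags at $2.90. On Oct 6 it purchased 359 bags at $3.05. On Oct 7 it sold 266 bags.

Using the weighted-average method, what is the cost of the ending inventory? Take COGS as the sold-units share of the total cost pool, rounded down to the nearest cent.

Ending inventory = $1,381.06

Oct 7, sell 266: 266/680 × $2,268.40 → $887.34
Ending inventory (cost pool remaining) = $1,381.06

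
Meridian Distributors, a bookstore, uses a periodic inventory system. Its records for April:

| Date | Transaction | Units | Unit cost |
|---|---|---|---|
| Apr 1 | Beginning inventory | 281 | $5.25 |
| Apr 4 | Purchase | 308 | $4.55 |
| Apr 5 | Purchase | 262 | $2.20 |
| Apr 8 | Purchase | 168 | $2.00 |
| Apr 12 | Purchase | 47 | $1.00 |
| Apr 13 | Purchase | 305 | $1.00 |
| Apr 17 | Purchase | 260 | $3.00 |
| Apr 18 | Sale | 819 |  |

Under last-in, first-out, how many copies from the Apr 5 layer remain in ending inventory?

223

Apr 18, 819 sold [LIFO — newest first]: 260 @ $3.00 + 305 @ $1.00 + 47 @ $1.00 + 168 @ $2.00 + 39 @ $2.20 = $1,553.80
Ending inventory: 281 @ $5.25 + 308 @ $4.55 + 223 @ $2.20 = $3,367.25
Check: goods available $4,921.05 = COGS $1,553.80 + ending $3,367.25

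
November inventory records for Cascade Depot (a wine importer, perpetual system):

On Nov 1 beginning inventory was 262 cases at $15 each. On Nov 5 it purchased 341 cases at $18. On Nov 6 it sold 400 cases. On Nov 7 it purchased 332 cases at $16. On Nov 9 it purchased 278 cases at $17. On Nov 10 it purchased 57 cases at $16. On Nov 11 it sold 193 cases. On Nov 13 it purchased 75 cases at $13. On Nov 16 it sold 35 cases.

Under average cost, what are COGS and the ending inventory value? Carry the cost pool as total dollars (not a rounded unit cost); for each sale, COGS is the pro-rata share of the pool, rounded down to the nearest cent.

COGS = $10,424.34; ending inventory = $11,568.66

After Nov 1: 262 on hand, pool $3,930.00 (≈ $15.0000 each)
After Nov 5: 603 on hand, pool $10,068.00 (≈ $16.6965 each)
Nov 6, sell 400: 400/603 × $10,068.00 → $6,678.60
After Nov 7: 535 on hand, pool $8,701.40 (≈ $16.2643 each)
After Nov 9: 813 on hand, pool $13,427.40 (≈ $16.5159 each)
After Nov 10: 870 on hand, pool $14,339.40 (≈ $16.4821 each)
Nov 11, sell 193: 193/870 × $14,339.40 → $3,181.03
After Nov 13: 752 on hand, pool $12,133.37 (≈ $16.1348 each)
Nov 16, sell 35: 35/752 × $12,133.37 → $564.71
Total COGS = $6,678.60 + $3,181.03 + $564.71 = $10,424.34
Ending inventory (cost pool remaining) = $11,568.66
Check: goods available $21,993.00 = COGS $10,424.34 + ending $11,568.66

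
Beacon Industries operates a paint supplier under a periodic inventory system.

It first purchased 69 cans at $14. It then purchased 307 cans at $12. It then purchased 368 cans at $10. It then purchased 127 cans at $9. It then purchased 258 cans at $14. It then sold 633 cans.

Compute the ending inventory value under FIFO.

Ending inventory = $5,865

Sale 1 (633) [FIFO — oldest first]: 69 @ $14 + 307 @ $12 + 257 @ $10 = $7,220
Ending inventory: 111 @ $10 + 127 @ $9 + 258 @ $14 = $5,865
Check: goods available $13,085 = COGS $7,220 + ending $5,865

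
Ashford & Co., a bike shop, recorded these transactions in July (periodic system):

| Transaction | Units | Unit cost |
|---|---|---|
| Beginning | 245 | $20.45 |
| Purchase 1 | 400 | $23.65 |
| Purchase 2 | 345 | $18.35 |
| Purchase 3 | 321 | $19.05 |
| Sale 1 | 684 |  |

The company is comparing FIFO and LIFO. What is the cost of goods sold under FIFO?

COGS = $15,185.90

FIFO COGS: 245 @ $20.45 + 400 @ $23.65 + 39 @ $18.35 = $15,185.90
LIFO COGS: 321 @ $19.05 + 345 @ $18.35 + 18 @ $23.65 = $12,871.50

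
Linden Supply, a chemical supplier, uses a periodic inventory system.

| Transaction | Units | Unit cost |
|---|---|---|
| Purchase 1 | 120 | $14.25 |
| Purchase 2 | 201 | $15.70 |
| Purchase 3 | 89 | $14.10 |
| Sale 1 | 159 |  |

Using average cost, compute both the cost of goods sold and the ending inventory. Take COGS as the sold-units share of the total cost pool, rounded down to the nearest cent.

COGS = $2,373.59; ending inventory = $3,747.01

Sale 1, sell 159: 159/410 × $6,120.60 → $2,373.59
Ending inventory (cost pool remaining) = $3,747.01
Check: goods available $6,120.60 = COGS $2,373.59 + ending $3,747.01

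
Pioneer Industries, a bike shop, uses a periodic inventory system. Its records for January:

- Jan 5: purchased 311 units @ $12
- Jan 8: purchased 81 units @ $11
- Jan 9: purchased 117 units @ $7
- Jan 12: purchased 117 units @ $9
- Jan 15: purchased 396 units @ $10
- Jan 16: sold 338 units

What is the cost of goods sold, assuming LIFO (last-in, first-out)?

Jan 16, 338 sold [LIFO — newest first]: 338 @ $10 = $3,380
Ending inventory: 311 @ $12 + 81 @ $11 + 117 @ $7 + 117 @ $9 + 58 @ $10 = $7,075
Check: goods available $10,455 = COGS $3,380 + ending $7,075

COGS = $3,380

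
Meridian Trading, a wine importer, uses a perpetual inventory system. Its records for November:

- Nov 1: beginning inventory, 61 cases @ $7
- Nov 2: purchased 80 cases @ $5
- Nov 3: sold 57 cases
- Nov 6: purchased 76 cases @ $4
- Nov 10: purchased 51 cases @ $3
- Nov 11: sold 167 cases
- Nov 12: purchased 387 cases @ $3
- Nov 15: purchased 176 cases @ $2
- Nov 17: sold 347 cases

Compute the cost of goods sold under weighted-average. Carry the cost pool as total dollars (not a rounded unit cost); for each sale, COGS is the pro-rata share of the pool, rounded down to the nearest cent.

COGS = $2,064.09

After Nov 1: 61 on hand, pool $427.00 (≈ $7.0000 each)
After Nov 2: 141 on hand, pool $827.00 (≈ $5.8652 each)
Nov 3, sell 57: 57/141 × $827.00 → $334.31
After Nov 6: 160 on hand, pool $796.69 (≈ $4.9793 each)
After Nov 10: 211 on hand, pool $949.69 (≈ $4.5009 each)
Nov 11, sell 167: 167/211 × $949.69 → $751.65
After Nov 12: 431 on hand, pool $1,359.04 (≈ $3.1532 each)
After Nov 15: 607 on hand, pool $1,711.04 (≈ $2.8188 each)
Nov 17, sell 347: 347/607 × $1,711.04 → $978.13
Total COGS = $334.31 + $751.65 + $978.13 = $2,064.09
Ending inventory (cost pool remaining) = $732.91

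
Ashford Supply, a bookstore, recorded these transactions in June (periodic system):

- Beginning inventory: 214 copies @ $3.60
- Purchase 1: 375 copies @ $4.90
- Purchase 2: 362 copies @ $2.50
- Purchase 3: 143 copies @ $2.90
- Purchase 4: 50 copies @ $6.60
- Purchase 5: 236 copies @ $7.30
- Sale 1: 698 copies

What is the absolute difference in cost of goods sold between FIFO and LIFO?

$259.60

FIFO COGS: 214 @ $3.60 + 375 @ $4.90 + 109 @ $2.50 = $2,880.40
LIFO COGS: 236 @ $7.30 + 50 @ $6.60 + 143 @ $2.90 + 269 @ $2.50 = $3,140.00
Difference = |$2,880.40 − $3,140.00| = $259.60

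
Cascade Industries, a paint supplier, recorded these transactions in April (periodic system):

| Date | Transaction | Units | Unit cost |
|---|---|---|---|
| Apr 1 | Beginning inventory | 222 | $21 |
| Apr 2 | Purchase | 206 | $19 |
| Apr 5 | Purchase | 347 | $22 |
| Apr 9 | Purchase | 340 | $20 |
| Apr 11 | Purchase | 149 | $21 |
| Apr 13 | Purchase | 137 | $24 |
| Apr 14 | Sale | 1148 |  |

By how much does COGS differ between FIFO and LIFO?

FIFO COGS: 222 @ $21 + 206 @ $19 + 347 @ $22 + 340 @ $20 + 33 @ $21 = $23,703
LIFO COGS: 137 @ $24 + 149 @ $21 + 340 @ $20 + 347 @ $22 + 175 @ $19 = $24,176
Difference = |$23,703 − $24,176| = $473

$473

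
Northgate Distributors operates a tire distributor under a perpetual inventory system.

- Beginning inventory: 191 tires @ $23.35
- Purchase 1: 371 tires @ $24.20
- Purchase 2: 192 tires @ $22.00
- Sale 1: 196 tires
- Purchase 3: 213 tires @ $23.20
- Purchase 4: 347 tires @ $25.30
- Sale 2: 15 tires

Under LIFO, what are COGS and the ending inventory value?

COGS = $4,700.30; ending inventory = $26,682.45

Sale 1 (196) [LIFO — newest first]: 192 @ $22.00 + 4 @ $24.20 = $4,320.80
Sale 2 (15) [LIFO — newest first]: 15 @ $25.30 = $379.50
Total COGS = $4,320.80 + $379.50 = $4,700.30
Ending inventory: 191 @ $23.35 + 367 @ $24.20 + 213 @ $23.20 + 332 @ $25.30 = $26,682.45
Check: goods available $31,382.75 = COGS $4,700.30 + ending $26,682.45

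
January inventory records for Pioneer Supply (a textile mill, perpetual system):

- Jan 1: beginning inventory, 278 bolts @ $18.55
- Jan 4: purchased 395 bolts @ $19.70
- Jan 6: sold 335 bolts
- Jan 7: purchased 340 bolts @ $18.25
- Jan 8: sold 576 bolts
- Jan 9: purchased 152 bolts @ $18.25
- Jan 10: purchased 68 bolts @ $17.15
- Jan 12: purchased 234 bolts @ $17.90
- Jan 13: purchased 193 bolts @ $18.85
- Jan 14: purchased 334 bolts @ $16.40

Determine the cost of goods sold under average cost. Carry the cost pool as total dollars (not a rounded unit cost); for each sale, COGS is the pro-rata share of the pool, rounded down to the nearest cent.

After Jan 1: 278 on hand, pool $5,156.90 (≈ $18.5500 each)
After Jan 4: 673 on hand, pool $12,938.40 (≈ $19.2250 each)
Jan 6, sell 335: 335/673 × $12,938.40 → $6,440.36
After Jan 7: 678 on hand, pool $12,703.04 (≈ $18.7360 each)
Jan 8, sell 576: 576/678 × $12,703.04 → $10,791.96
After Jan 9: 254 on hand, pool $4,685.08 (≈ $18.4452 each)
After Jan 10: 322 on hand, pool $5,851.28 (≈ $18.1717 each)
After Jan 12: 556 on hand, pool $10,039.88 (≈ $18.0573 each)
After Jan 13: 749 on hand, pool $13,677.93 (≈ $18.2616 each)
After Jan 14: 1083 on hand, pool $19,155.53 (≈ $17.6875 each)
Total COGS = $6,440.36 + $10,791.96 = $17,232.32
Ending inventory (cost pool remaining) = $19,155.53

COGS = $17,232.32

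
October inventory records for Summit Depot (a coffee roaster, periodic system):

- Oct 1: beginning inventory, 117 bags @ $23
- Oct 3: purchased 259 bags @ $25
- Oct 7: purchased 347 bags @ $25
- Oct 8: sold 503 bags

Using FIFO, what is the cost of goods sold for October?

COGS = $12,341

Oct 8, 503 sold [FIFO — oldest first]: 117 @ $23 + 259 @ $25 + 127 @ $25 = $12,341
Ending inventory: 220 @ $25 = $5,500
Check: goods available $17,841 = COGS $12,341 + ending $5,500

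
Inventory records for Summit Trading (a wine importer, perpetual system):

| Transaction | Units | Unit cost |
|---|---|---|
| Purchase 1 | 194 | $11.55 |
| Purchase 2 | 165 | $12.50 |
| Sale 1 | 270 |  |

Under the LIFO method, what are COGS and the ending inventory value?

Sale 1 (270) [LIFO — newest first]: 165 @ $12.50 + 105 @ $11.55 = $3,275.25
Ending inventory: 89 @ $11.55 = $1,027.95
Check: goods available $4,303.20 = COGS $3,275.25 + ending $1,027.95

COGS = $3,275.25; ending inventory = $1,027.95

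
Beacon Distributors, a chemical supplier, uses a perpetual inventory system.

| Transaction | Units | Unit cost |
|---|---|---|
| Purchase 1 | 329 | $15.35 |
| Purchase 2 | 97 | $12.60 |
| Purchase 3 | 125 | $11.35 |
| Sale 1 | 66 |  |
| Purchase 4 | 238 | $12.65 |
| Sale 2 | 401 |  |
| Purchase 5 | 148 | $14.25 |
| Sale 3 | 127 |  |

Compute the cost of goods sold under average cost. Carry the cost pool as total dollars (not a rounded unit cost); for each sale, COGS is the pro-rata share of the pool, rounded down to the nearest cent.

After Purchase 1: 329 on hand, pool $5,050.15 (≈ $15.3500 each)
After Purchase 2: 426 on hand, pool $6,272.35 (≈ $14.7238 each)
After Purchase 3: 551 on hand, pool $7,691.10 (≈ $13.9584 each)
Sale 1, sell 66: 66/551 × $7,691.10 → $921.25
After Purchase 4: 723 on hand, pool $9,780.55 (≈ $13.5277 each)
Sale 2, sell 401: 401/723 × $9,780.55 → $5,424.62
After Purchase 5: 470 on hand, pool $6,464.93 (≈ $13.7552 each)
Sale 3, sell 127: 127/470 × $6,464.93 → $1,746.90
Total COGS = $921.25 + $5,424.62 + $1,746.90 = $8,092.77
Ending inventory (cost pool remaining) = $4,718.03

COGS = $8,092.77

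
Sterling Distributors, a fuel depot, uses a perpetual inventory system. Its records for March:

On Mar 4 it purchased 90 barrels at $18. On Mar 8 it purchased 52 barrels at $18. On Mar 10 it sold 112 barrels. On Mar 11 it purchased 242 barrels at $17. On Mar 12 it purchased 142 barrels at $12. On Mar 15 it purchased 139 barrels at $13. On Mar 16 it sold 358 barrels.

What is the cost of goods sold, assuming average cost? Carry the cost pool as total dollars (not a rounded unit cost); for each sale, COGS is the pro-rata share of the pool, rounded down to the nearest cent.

After Mar 4: 90 on hand, pool $1,620.00 (≈ $18.0000 each)
After Mar 8: 142 on hand, pool $2,556.00 (≈ $18.0000 each)
Mar 10, sell 112: 112/142 × $2,556.00 → $2,016.00
After Mar 11: 272 on hand, pool $4,654.00 (≈ $17.1103 each)
After Mar 12: 414 on hand, pool $6,358.00 (≈ $15.3575 each)
After Mar 15: 553 on hand, pool $8,165.00 (≈ $14.7649 each)
Mar 16, sell 358: 358/553 × $8,165.00 → $5,285.84
Total COGS = $2,016.00 + $5,285.84 = $7,301.84
Ending inventory (cost pool remaining) = $2,879.16

COGS = $7,301.84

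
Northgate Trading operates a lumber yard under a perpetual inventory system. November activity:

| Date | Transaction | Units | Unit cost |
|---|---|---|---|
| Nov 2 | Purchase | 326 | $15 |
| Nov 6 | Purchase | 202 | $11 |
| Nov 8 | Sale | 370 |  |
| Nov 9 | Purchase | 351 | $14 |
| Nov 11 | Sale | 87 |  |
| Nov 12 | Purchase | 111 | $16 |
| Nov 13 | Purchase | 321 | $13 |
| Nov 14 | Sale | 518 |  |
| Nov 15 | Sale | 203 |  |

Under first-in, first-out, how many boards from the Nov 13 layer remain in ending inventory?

133

Nov 8, 370 sold [FIFO — oldest first]: 326 @ $15 + 44 @ $11 = $5,374
Nov 11, 87 sold [FIFO — oldest first]: 87 @ $11 = $957
Nov 14, 518 sold [FIFO — oldest first]: 71 @ $11 + 351 @ $14 + 96 @ $16 = $7,231
Nov 15, 203 sold [FIFO — oldest first]: 15 @ $16 + 188 @ $13 = $2,684
Total COGS = $5,374 + $957 + $7,231 + $2,684 = $16,246
Ending inventory: 133 @ $13 = $1,729
Check: goods available $17,975 = COGS $16,246 + ending $1,729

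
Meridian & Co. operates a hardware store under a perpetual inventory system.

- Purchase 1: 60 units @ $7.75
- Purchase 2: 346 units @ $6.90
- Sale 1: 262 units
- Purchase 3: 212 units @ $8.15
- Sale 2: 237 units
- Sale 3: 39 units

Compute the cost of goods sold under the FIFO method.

COGS = $3,928.20

Sale 1 (262) [FIFO — oldest first]: 60 @ $7.75 + 202 @ $6.90 = $1,858.80
Sale 2 (237) [FIFO — oldest first]: 144 @ $6.90 + 93 @ $8.15 = $1,751.55
Sale 3 (39) [FIFO — oldest first]: 39 @ $8.15 = $317.85
Total COGS = $1,858.80 + $1,751.55 + $317.85 = $3,928.20
Ending inventory: 80 @ $8.15 = $652.00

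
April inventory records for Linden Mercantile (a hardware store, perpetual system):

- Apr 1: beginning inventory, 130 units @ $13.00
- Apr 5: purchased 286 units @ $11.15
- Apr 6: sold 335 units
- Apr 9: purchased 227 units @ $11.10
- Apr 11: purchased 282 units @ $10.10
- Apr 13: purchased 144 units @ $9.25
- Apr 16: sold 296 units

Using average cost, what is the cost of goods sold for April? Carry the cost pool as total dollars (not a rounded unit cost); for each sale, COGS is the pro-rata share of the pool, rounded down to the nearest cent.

After Apr 1: 130 on hand, pool $1,690.00 (≈ $13.0000 each)
After Apr 5: 416 on hand, pool $4,878.90 (≈ $11.7281 each)
Apr 6, sell 335: 335/416 × $4,878.90 → $3,928.92
After Apr 9: 308 on hand, pool $3,469.68 (≈ $11.2652 each)
After Apr 11: 590 on hand, pool $6,317.88 (≈ $10.7083 each)
After Apr 13: 734 on hand, pool $7,649.88 (≈ $10.4222 each)
Apr 16, sell 296: 296/734 × $7,649.88 → $3,084.96
Total COGS = $3,928.92 + $3,084.96 = $7,013.88
Ending inventory (cost pool remaining) = $4,564.92
Check: goods available $11,578.80 = COGS $7,013.88 + ending $4,564.92

COGS = $7,013.88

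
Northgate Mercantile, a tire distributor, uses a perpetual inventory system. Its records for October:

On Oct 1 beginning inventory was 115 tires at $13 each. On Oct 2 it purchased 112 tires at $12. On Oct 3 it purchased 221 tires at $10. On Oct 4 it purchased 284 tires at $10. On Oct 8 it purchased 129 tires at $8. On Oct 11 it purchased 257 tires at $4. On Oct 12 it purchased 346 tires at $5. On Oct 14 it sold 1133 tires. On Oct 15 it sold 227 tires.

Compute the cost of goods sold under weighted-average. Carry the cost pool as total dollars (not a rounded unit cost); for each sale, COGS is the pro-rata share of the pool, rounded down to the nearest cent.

COGS = $10,849.34

After Oct 1: 115 on hand, pool $1,495.00 (≈ $13.0000 each)
After Oct 2: 227 on hand, pool $2,839.00 (≈ $12.5066 each)
After Oct 3: 448 on hand, pool $5,049.00 (≈ $11.2701 each)
After Oct 4: 732 on hand, pool $7,889.00 (≈ $10.7773 each)
After Oct 8: 861 on hand, pool $8,921.00 (≈ $10.3612 each)
After Oct 11: 1118 on hand, pool $9,949.00 (≈ $8.8989 each)
After Oct 12: 1464 on hand, pool $11,679.00 (≈ $7.9775 each)
Oct 14, sell 1133: 1133/1464 × $11,679.00 → $9,038.46
Oct 15, sell 227: 227/331 × $2,640.54 → $1,810.88
Total COGS = $9,038.46 + $1,810.88 = $10,849.34
Ending inventory (cost pool remaining) = $829.66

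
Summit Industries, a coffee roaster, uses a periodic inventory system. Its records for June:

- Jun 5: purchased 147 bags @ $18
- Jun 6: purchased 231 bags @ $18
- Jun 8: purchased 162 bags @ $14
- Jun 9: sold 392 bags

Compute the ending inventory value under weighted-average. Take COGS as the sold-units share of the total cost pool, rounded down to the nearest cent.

Jun 9, sell 392: 392/540 × $9,072.00 → $6,585.60
Ending inventory (cost pool remaining) = $2,486.40

Ending inventory = $2,486.40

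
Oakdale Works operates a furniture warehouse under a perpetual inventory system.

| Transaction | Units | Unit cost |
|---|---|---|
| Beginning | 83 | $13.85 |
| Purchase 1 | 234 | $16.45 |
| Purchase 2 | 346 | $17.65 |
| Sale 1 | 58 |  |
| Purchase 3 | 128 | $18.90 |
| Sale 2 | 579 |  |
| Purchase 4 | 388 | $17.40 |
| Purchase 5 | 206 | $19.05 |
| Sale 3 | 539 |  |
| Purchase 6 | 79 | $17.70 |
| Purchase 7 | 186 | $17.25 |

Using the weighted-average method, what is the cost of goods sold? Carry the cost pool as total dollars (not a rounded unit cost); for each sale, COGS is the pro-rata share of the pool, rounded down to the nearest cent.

After Beginning: 83 on hand, pool $1,149.55 (≈ $13.8500 each)
After Purchase 1: 317 on hand, pool $4,998.85 (≈ $15.7692 each)
After Purchase 2: 663 on hand, pool $11,105.75 (≈ $16.7508 each)
Sale 1, sell 58: 58/663 × $11,105.75 → $971.54
After Purchase 3: 733 on hand, pool $12,553.41 (≈ $17.1261 each)
Sale 2, sell 579: 579/733 × $12,553.41 → $9,915.99
After Purchase 4: 542 on hand, pool $9,388.62 (≈ $17.3222 each)
After Purchase 5: 748 on hand, pool $13,312.92 (≈ $17.7980 each)
Sale 3, sell 539: 539/748 × $13,312.92 → $9,593.13
After Purchase 6: 288 on hand, pool $5,118.09 (≈ $17.7711 each)
After Purchase 7: 474 on hand, pool $8,326.59 (≈ $17.5666 each)
Total COGS = $971.54 + $9,915.99 + $9,593.13 = $20,480.66
Ending inventory (cost pool remaining) = $8,326.59
Check: goods available $28,807.25 = COGS $20,480.66 + ending $8,326.59

COGS = $20,480.66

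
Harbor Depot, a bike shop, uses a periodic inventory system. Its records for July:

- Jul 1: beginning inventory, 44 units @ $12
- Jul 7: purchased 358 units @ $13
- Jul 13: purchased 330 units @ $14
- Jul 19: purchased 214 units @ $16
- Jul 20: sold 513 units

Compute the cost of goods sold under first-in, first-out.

COGS = $6,736

Jul 20, 513 sold [FIFO — oldest first]: 44 @ $12 + 358 @ $13 + 111 @ $14 = $6,736
Ending inventory: 219 @ $14 + 214 @ $16 = $6,490
Check: goods available $13,226 = COGS $6,736 + ending $6,490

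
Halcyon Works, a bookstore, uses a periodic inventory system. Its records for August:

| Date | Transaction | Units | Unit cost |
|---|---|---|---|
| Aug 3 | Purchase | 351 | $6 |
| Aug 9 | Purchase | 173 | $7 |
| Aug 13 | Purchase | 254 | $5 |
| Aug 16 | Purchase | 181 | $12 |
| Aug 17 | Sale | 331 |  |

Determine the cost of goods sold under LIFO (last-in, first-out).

COGS = $2,922

Aug 17, 331 sold [LIFO — newest first]: 181 @ $12 + 150 @ $5 = $2,922
Ending inventory: 351 @ $6 + 173 @ $7 + 104 @ $5 = $3,837
Check: goods available $6,759 = COGS $2,922 + ending $3,837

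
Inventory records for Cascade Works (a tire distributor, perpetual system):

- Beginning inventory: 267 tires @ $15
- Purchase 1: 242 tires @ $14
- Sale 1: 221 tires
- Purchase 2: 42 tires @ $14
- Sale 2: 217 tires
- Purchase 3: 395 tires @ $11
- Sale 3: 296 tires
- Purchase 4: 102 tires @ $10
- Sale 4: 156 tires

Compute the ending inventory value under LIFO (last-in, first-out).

Ending inventory = $2,190

Sale 1 (221) [LIFO — newest first]: 221 @ $14 = $3,094
Sale 2 (217) [LIFO — newest first]: 42 @ $14 + 21 @ $14 + 154 @ $15 = $3,192
Sale 3 (296) [LIFO — newest first]: 296 @ $11 = $3,256
Sale 4 (156) [LIFO — newest first]: 102 @ $10 + 54 @ $11 = $1,614
Total COGS = $3,094 + $3,192 + $3,256 + $1,614 = $11,156
Ending inventory: 113 @ $15 + 45 @ $11 = $2,190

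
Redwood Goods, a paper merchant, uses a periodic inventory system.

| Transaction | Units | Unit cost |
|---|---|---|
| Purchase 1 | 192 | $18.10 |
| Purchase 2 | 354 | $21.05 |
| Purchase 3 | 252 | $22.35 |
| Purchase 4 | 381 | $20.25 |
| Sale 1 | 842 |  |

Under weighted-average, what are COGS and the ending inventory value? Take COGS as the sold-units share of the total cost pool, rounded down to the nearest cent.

COGS = $17,335.88; ending inventory = $6,938.47

Sale 1, sell 842: 842/1179 × $24,274.35 → $17,335.88
Ending inventory (cost pool remaining) = $6,938.47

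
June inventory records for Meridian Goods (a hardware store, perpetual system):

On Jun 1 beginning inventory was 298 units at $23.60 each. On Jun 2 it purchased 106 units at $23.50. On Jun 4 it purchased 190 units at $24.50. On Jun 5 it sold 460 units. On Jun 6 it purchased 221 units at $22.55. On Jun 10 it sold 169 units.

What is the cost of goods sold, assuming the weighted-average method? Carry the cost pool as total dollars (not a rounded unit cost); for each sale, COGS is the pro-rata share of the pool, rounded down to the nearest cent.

After Jun 1: 298 on hand, pool $7,032.80 (≈ $23.6000 each)
After Jun 2: 404 on hand, pool $9,523.80 (≈ $23.5738 each)
After Jun 4: 594 on hand, pool $14,178.80 (≈ $23.8700 each)
Jun 5, sell 460: 460/594 × $14,178.80 → $10,980.21
After Jun 6: 355 on hand, pool $8,182.14 (≈ $23.0483 each)
Jun 10, sell 169: 169/355 × $8,182.14 → $3,895.15
Total COGS = $10,980.21 + $3,895.15 = $14,875.36
Ending inventory (cost pool remaining) = $4,286.99

COGS = $14,875.36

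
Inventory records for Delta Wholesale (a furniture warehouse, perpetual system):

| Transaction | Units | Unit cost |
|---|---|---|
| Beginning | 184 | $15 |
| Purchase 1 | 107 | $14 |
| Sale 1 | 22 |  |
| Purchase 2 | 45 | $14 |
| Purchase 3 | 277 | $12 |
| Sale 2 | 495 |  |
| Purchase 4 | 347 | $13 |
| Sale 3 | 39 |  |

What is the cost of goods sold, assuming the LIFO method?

Sale 1 (22) [LIFO — newest first]: 22 @ $14 = $308
Sale 2 (495) [LIFO — newest first]: 277 @ $12 + 45 @ $14 + 85 @ $14 + 88 @ $15 = $6,464
Sale 3 (39) [LIFO — newest first]: 39 @ $13 = $507
Total COGS = $308 + $6,464 + $507 = $7,279
Ending inventory: 96 @ $15 + 308 @ $13 = $5,444
Check: goods available $12,723 = COGS $7,279 + ending $5,444

COGS = $7,279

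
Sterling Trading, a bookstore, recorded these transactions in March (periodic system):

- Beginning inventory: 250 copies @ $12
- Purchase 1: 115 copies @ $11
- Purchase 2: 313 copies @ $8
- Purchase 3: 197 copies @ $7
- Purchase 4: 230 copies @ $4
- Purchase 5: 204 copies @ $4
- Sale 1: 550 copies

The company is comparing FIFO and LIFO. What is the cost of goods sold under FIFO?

COGS = $5,745

FIFO COGS: 250 @ $12 + 115 @ $11 + 185 @ $8 = $5,745
LIFO COGS: 204 @ $4 + 230 @ $4 + 116 @ $7 = $2,548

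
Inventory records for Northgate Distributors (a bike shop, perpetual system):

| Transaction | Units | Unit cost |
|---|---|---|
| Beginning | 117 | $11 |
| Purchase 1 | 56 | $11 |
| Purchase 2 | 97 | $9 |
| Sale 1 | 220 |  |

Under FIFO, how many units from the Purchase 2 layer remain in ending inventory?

50

Sale 1 (220) [FIFO — oldest first]: 117 @ $11 + 56 @ $11 + 47 @ $9 = $2,326
Ending inventory: 50 @ $9 = $450
Check: goods available $2,776 = COGS $2,326 + ending $450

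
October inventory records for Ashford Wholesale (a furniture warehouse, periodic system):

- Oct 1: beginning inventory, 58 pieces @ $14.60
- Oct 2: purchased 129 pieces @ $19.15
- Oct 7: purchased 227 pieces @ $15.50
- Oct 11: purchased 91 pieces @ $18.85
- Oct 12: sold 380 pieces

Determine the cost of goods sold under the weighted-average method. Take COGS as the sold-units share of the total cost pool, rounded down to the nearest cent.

Oct 12, sell 380: 380/505 × $8,551.00 → $6,434.41
Ending inventory (cost pool remaining) = $2,116.59

COGS = $6,434.41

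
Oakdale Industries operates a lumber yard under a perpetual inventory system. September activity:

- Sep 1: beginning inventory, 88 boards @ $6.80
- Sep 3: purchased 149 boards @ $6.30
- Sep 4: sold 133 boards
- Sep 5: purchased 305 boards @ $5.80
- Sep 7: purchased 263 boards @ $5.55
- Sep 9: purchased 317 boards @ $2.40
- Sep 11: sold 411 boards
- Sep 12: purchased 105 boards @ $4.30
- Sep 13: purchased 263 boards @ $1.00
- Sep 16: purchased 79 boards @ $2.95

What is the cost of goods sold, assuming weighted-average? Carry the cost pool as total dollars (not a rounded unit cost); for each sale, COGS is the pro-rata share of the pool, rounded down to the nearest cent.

COGS = $2,800.79

After Sep 1: 88 on hand, pool $598.40 (≈ $6.8000 each)
After Sep 3: 237 on hand, pool $1,537.10 (≈ $6.4857 each)
Sep 4, sell 133: 133/237 × $1,537.10 → $862.59
After Sep 5: 409 on hand, pool $2,443.51 (≈ $5.9744 each)
After Sep 7: 672 on hand, pool $3,903.16 (≈ $5.8083 each)
After Sep 9: 989 on hand, pool $4,663.96 (≈ $4.7158 each)
Sep 11, sell 411: 411/989 × $4,663.96 → $1,938.20
After Sep 12: 683 on hand, pool $3,177.26 (≈ $4.6519 each)
After Sep 13: 946 on hand, pool $3,440.26 (≈ $3.6366 each)
After Sep 16: 1025 on hand, pool $3,673.31 (≈ $3.5837 each)
Total COGS = $862.59 + $1,938.20 = $2,800.79
Ending inventory (cost pool remaining) = $3,673.31
Check: goods available $6,474.10 = COGS $2,800.79 + ending $3,673.31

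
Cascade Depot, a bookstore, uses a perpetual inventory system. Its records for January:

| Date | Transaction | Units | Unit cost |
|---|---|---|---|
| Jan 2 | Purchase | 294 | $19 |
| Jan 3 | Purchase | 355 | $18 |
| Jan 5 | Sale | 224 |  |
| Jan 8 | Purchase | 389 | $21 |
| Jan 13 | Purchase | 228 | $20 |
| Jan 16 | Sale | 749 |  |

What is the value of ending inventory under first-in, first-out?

Ending inventory = $5,925

Jan 5, 224 sold [FIFO — oldest first]: 224 @ $19 = $4,256
Jan 16, 749 sold [FIFO — oldest first]: 70 @ $19 + 355 @ $18 + 324 @ $21 = $14,524
Total COGS = $4,256 + $14,524 = $18,780
Ending inventory: 65 @ $21 + 228 @ $20 = $5,925
Check: goods available $24,705 = COGS $18,780 + ending $5,925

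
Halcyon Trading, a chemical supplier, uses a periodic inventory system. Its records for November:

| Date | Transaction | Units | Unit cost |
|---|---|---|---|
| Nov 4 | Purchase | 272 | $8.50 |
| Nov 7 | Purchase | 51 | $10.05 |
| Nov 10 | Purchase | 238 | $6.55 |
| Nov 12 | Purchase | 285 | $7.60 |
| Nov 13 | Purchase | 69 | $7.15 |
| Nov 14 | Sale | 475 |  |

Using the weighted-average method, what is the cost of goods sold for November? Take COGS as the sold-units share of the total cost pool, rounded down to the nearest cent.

COGS = $3,656.09

Nov 14, sell 475: 475/915 × $7,042.80 → $3,656.09
Ending inventory (cost pool remaining) = $3,386.71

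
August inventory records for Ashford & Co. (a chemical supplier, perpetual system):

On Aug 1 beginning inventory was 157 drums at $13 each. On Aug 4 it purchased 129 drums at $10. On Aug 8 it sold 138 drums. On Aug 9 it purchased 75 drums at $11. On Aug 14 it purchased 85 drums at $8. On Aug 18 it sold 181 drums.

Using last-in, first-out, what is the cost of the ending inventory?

Aug 8, 138 sold [LIFO — newest first]: 129 @ $10 + 9 @ $13 = $1,407
Aug 18, 181 sold [LIFO — newest first]: 85 @ $8 + 75 @ $11 + 21 @ $13 = $1,778
Total COGS = $1,407 + $1,778 = $3,185
Ending inventory: 127 @ $13 = $1,651

Ending inventory = $1,651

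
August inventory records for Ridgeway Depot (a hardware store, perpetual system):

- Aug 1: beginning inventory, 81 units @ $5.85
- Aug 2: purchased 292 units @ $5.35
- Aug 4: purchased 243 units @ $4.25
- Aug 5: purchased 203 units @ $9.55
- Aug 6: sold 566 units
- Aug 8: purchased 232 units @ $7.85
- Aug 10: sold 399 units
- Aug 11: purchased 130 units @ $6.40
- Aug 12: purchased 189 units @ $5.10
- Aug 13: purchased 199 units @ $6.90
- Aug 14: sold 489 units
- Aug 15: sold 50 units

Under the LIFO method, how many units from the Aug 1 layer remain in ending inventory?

65

Aug 6, 566 sold [LIFO — newest first]: 203 @ $9.55 + 243 @ $4.25 + 120 @ $5.35 = $3,613.40
Aug 10, 399 sold [LIFO — newest first]: 232 @ $7.85 + 167 @ $5.35 = $2,714.65
Aug 14, 489 sold [LIFO — newest first]: 199 @ $6.90 + 189 @ $5.10 + 101 @ $6.40 = $2,983.40
Aug 15, 50 sold [LIFO — newest first]: 29 @ $6.40 + 5 @ $5.35 + 16 @ $5.85 = $305.95
Total COGS = $3,613.40 + $2,714.65 + $2,983.40 + $305.95 = $9,617.40
Ending inventory: 65 @ $5.85 = $380.25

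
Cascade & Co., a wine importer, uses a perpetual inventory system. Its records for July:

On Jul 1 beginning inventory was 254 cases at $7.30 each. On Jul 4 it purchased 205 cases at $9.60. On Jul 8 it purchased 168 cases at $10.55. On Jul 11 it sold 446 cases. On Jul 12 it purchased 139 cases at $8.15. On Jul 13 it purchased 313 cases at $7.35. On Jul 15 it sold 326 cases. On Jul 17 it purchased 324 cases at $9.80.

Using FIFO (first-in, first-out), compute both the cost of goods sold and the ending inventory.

COGS = $6,771.55; ending inventory = $5,431.65

Jul 11, 446 sold [FIFO — oldest first]: 254 @ $7.30 + 192 @ $9.60 = $3,697.40
Jul 15, 326 sold [FIFO — oldest first]: 13 @ $9.60 + 168 @ $10.55 + 139 @ $8.15 + 6 @ $7.35 = $3,074.15
Total COGS = $3,697.40 + $3,074.15 = $6,771.55
Ending inventory: 307 @ $7.35 + 324 @ $9.80 = $5,431.65
Check: goods available $12,203.20 = COGS $6,771.55 + ending $5,431.65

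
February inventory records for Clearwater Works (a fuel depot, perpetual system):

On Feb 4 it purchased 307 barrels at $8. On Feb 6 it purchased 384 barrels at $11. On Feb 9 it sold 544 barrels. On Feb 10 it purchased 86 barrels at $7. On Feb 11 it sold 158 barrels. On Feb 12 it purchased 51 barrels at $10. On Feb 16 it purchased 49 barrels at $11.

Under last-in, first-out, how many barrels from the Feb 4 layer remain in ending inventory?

75

Feb 9, 544 sold [LIFO — newest first]: 384 @ $11 + 160 @ $8 = $5,504
Feb 11, 158 sold [LIFO — newest first]: 86 @ $7 + 72 @ $8 = $1,178
Total COGS = $5,504 + $1,178 = $6,682
Ending inventory: 75 @ $8 + 51 @ $10 + 49 @ $11 = $1,649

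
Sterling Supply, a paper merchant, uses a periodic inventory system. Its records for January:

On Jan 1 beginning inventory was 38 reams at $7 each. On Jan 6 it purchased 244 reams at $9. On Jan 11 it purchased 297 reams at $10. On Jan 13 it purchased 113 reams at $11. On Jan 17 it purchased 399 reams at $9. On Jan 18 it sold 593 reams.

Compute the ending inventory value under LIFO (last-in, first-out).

Jan 18, 593 sold [LIFO — newest first]: 399 @ $9 + 113 @ $11 + 81 @ $10 = $5,644
Ending inventory: 38 @ $7 + 244 @ $9 + 216 @ $10 = $4,622
Check: goods available $10,266 = COGS $5,644 + ending $4,622

Ending inventory = $4,622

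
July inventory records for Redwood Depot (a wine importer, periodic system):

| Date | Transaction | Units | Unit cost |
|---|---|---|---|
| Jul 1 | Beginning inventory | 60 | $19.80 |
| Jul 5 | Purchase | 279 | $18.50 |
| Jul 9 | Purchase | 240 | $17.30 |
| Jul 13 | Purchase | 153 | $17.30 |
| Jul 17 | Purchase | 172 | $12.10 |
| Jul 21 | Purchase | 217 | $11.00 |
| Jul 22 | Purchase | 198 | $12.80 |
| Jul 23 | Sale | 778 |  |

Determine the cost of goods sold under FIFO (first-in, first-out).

COGS = $13,705.00

Jul 23, 778 sold [FIFO — oldest first]: 60 @ $19.80 + 279 @ $18.50 + 240 @ $17.30 + 153 @ $17.30 + 46 @ $12.10 = $13,705.00
Ending inventory: 126 @ $12.10 + 217 @ $11.00 + 198 @ $12.80 = $6,446.00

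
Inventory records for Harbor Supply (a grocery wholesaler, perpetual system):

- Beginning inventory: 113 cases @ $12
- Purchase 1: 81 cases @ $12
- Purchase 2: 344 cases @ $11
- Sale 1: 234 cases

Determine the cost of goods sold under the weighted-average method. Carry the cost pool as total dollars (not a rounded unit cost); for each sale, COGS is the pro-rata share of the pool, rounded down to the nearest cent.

After Beginning: 113 on hand, pool $1,356.00 (≈ $12.0000 each)
After Purchase 1: 194 on hand, pool $2,328.00 (≈ $12.0000 each)
After Purchase 2: 538 on hand, pool $6,112.00 (≈ $11.3606 each)
Sale 1, sell 234: 234/538 × $6,112.00 → $2,658.37
Ending inventory (cost pool remaining) = $3,453.63

COGS = $2,658.37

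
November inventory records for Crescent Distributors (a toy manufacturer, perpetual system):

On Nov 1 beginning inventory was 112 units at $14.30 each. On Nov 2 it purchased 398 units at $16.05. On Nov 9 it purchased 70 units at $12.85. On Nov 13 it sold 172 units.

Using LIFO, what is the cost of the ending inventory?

Nov 13, 172 sold [LIFO — newest first]: 70 @ $12.85 + 102 @ $16.05 = $2,536.60
Ending inventory: 112 @ $14.30 + 296 @ $16.05 = $6,352.40

Ending inventory = $6,352.40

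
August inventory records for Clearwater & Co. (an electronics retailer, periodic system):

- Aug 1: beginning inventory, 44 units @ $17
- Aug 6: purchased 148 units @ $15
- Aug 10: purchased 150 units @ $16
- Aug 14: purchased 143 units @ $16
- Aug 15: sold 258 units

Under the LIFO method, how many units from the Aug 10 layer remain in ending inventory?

Aug 15, 258 sold [LIFO — newest first]: 143 @ $16 + 115 @ $16 = $4,128
Ending inventory: 44 @ $17 + 148 @ $15 + 35 @ $16 = $3,528

35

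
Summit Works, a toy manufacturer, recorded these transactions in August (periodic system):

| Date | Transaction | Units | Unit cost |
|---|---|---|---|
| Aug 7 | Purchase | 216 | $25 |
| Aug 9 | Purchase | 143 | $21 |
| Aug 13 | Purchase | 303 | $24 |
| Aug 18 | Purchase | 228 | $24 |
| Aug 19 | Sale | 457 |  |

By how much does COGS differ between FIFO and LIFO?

FIFO COGS: 216 @ $25 + 143 @ $21 + 98 @ $24 = $10,755
LIFO COGS: 228 @ $24 + 229 @ $24 = $10,968
Difference = |$10,755 − $10,968| = $213

$213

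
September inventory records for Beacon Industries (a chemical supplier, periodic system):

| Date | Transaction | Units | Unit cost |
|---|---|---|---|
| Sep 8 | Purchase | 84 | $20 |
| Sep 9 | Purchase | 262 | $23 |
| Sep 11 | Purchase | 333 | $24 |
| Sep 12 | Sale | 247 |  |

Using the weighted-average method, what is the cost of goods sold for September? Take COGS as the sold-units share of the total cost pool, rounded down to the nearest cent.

COGS = $5,710.46

Sep 12, sell 247: 247/679 × $15,698.00 → $5,710.46
Ending inventory (cost pool remaining) = $9,987.54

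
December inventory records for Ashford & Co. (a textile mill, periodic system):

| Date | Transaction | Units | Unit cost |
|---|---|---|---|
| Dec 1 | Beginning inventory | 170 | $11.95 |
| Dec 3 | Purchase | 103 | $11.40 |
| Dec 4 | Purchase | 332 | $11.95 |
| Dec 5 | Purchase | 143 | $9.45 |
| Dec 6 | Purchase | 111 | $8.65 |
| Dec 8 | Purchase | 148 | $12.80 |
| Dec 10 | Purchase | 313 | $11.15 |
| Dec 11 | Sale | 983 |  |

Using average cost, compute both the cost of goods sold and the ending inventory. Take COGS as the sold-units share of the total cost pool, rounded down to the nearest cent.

COGS = $11,072.86; ending inventory = $3,796.09

Dec 11, sell 983: 983/1320 × $14,868.95 → $11,072.86
Ending inventory (cost pool remaining) = $3,796.09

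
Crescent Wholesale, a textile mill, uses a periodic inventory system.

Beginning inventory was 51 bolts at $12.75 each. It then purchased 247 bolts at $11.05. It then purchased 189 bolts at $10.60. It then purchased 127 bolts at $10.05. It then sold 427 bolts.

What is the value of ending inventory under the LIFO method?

Ending inventory = $2,153.05

Sale 1 (427) [LIFO — newest first]: 127 @ $10.05 + 189 @ $10.60 + 111 @ $11.05 = $4,506.30
Ending inventory: 51 @ $12.75 + 136 @ $11.05 = $2,153.05
Check: goods available $6,659.35 = COGS $4,506.30 + ending $2,153.05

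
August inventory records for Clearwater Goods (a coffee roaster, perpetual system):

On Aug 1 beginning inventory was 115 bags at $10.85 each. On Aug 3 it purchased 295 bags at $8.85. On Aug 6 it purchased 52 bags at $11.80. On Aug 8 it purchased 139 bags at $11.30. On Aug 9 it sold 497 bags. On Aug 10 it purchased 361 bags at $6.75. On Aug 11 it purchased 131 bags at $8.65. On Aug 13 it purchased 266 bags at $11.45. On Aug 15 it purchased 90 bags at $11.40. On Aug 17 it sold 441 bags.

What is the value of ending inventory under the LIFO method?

Ending inventory = $3,963.05

Aug 9, 497 sold [LIFO — newest first]: 139 @ $11.30 + 52 @ $11.80 + 295 @ $8.85 + 11 @ $10.85 = $4,914.40
Aug 17, 441 sold [LIFO — newest first]: 90 @ $11.40 + 266 @ $11.45 + 85 @ $8.65 = $4,806.95
Total COGS = $4,914.40 + $4,806.95 = $9,721.35
Ending inventory: 104 @ $10.85 + 361 @ $6.75 + 46 @ $8.65 = $3,963.05
Check: goods available $13,684.40 = COGS $9,721.35 + ending $3,963.05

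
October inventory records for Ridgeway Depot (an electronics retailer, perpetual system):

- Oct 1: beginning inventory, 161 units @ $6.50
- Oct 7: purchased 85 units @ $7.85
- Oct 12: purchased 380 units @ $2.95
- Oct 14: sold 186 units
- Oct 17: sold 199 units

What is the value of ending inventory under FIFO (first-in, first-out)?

Oct 14, 186 sold [FIFO — oldest first]: 161 @ $6.50 + 25 @ $7.85 = $1,242.75
Oct 17, 199 sold [FIFO — oldest first]: 60 @ $7.85 + 139 @ $2.95 = $881.05
Total COGS = $1,242.75 + $881.05 = $2,123.80
Ending inventory: 241 @ $2.95 = $710.95
Check: goods available $2,834.75 = COGS $2,123.80 + ending $710.95

Ending inventory = $710.95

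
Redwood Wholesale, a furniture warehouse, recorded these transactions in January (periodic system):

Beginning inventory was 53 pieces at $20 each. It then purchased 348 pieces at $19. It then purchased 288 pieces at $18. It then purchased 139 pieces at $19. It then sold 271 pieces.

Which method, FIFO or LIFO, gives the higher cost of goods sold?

FIFO COGS: 53 @ $20 + 218 @ $19 = $5,202
LIFO COGS: 139 @ $19 + 132 @ $18 = $5,017

FIFO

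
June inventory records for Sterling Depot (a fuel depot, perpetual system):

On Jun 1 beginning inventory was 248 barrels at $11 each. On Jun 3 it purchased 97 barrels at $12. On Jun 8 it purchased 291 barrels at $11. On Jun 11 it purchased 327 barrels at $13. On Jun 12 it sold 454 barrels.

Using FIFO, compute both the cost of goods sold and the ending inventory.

COGS = $5,091; ending inventory = $6,253

Jun 12, 454 sold [FIFO — oldest first]: 248 @ $11 + 97 @ $12 + 109 @ $11 = $5,091
Ending inventory: 182 @ $11 + 327 @ $13 = $6,253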